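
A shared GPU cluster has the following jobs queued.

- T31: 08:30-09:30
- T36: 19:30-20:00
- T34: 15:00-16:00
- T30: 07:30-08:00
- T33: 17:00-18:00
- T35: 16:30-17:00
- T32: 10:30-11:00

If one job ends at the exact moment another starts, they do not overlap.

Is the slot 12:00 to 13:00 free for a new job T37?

T30: ends 08:00 at or before T37 starts 12:00 → clear.
T31: ends 09:30 at or before T37 starts 12:00 → clear.
T32: ends 11:00 at or before T37 starts 12:00 → clear.
T34: starts 15:00 at or after T37 ends 13:00 → clear.
T35: starts 16:30 at or after T37 ends 13:00 → clear.
T33: starts 17:00 at or after T37 ends 13:00 → clear.
T36: starts 19:30 at or after T37 ends 13:00 → clear.

Yes — the slot is free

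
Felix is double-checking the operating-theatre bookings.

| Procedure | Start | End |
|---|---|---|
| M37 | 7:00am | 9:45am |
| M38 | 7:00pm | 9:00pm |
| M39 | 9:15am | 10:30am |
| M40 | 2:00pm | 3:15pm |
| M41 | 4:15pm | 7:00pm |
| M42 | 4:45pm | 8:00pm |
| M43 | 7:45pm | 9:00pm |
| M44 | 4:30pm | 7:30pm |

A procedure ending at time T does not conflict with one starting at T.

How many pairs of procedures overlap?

8

Sorted by start: M37, M39, M40, M41, M44, M42, M38, M43.
M39 starts before M37 ends → M37 and M39 overlap.
M40 starts after M37 ends, so M37 has no further overlaps.
M40 starts after M39 ends, so M39 has no further overlaps.
M41 starts after M40 ends, so M40 has no further overlaps.
M44 starts before M41 ends → M41 and M44 overlap.
M42 starts before M41 ends → M41 and M42 overlap.
M38 starts exactly when M41 ends (back-to-back, no overlap), so M41 has no further overlaps.
M42 starts before M44 ends → M44 and M42 overlap.
M38 starts before M44 ends → M44 and M38 overlap.
M43 starts after M44 ends.
M38 starts before M42 ends → M42 and M38 overlap.
M43 starts before M42 ends → M42 and M43 overlap.
M43 starts before M38 ends → M38 and M43 overlap.
Overlapping pairs: M37 & M39, M38 & M42, M38 & M43, M38 & M44, M41 & M42, M41 & M44, M42 & M43, M42 & M44 — 8 in total.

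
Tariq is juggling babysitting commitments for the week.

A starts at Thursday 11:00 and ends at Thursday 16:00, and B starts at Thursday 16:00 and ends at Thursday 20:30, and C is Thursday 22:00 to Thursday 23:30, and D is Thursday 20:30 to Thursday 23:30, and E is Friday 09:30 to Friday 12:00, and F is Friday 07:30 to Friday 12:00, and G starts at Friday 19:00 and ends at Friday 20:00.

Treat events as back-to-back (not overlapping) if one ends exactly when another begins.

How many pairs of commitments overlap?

2

Sorted by start: A, B, D, C, F, E, G.
B starts exactly when A ends (back-to-back, no overlap); A is clear from here.
D starts exactly when B ends (back-to-back, no overlap); B is clear from here.
C starts before D ends → D and C overlap.
F starts after D ends; D is clear from here.
F starts after C ends; C is clear from here.
E starts before F ends → F and E overlap.
G starts after F ends.
G starts after E ends.
Overlapping pairs: C & D, E & F — 2 in total.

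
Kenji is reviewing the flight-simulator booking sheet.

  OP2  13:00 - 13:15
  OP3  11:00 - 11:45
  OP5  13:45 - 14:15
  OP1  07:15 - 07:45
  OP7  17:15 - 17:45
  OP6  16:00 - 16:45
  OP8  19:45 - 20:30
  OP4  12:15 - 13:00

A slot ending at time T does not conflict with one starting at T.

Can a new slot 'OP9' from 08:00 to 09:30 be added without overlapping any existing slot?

OP1: ends 07:45 at or before OP9 starts 08:00 → clear.
OP3: starts 11:00 at or after OP9 ends 09:30 → clear.
OP4: starts 12:15 at or after OP9 ends 09:30 → clear.
OP2: starts 13:00 at or after OP9 ends 09:30 → clear.
OP5: starts 13:45 at or after OP9 ends 09:30 → clear.
OP6: starts 16:00 at or after OP9 ends 09:30 → clear.
OP7: starts 17:15 at or after OP9 ends 09:30 → clear.
OP8: starts 19:45 at or after OP9 ends 09:30 → clear.

Yes — the slot is free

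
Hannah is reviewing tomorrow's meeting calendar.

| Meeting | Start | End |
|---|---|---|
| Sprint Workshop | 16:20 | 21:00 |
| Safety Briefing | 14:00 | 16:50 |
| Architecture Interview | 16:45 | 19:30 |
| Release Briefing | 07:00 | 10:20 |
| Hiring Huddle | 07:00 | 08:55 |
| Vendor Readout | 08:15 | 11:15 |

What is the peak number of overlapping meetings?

Sweep the timeline, counting +1 at each start and −1 at each end (ends before starts at a tie):
07:00 start Hiring Huddle → 1
07:00 start Release Briefing → 2
08:15 start Vendor Readout → 3
08:55 end Hiring Huddle → 2
10:20 end Release Briefing → 1
11:15 end Vendor Readout → 0
14:00 start Safety Briefing → 1
16:20 start Sprint Workshop → 2
16:45 start Architecture Interview → 3
16:50 end Safety Briefing → 2
19:30 end Architecture Interview → 1
21:00 end Sprint Workshop → 0
Peak is 3, at 08:15 (Hiring Huddle, Release Briefing, Vendor Readout).

3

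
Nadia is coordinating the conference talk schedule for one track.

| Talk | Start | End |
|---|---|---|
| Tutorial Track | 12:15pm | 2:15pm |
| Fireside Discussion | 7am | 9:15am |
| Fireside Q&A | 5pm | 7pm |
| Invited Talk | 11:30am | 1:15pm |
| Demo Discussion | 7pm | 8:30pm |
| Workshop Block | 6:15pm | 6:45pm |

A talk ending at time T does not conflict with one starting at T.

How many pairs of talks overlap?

2

Sorted by start: Fireside Discussion, Invited Talk, Tutorial Track, Fireside Q&A, Workshop Block, Demo Discussion.
Invited Talk starts after Fireside Discussion ends, so nothing later overlaps Fireside Discussion either.
Tutorial Track starts before Invited Talk ends → Invited Talk and Tutorial Track overlap.
Fireside Q&A starts after Invited Talk ends, so nothing later overlaps Invited Talk either.
Fireside Q&A starts after Tutorial Track ends, so nothing later overlaps Tutorial Track either.
Workshop Block starts before Fireside Q&A ends → Fireside Q&A and Workshop Block overlap.
Demo Discussion starts exactly when Fireside Q&A ends (back-to-back, no overlap).
Demo Discussion starts after Workshop Block ends.
Overlapping pairs: Fireside Q&A & Workshop Block, Invited Talk & Tutorial Track — 2 in total.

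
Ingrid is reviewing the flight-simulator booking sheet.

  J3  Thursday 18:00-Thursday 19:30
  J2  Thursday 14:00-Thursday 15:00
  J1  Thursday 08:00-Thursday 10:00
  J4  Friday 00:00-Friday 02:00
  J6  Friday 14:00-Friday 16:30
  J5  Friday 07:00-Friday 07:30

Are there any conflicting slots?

No

Sorted by start: J1, J2, J3, J4, J5, J6.
J2 starts after J1 ends, so J1 has no further overlaps.
J3 starts after J2 ends, so J2 has no further overlaps.
J4 starts after J3 ends, so J3 has no further overlaps.
J5 starts after J4 ends, so J4 has no further overlaps.
J6 starts after J5 ends.
Every pair is clear; the schedule has no overlaps.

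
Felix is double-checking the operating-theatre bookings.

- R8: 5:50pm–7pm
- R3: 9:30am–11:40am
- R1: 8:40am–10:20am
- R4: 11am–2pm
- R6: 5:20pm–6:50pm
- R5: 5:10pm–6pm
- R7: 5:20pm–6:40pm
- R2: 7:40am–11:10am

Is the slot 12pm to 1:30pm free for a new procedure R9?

No — it overlaps R4

R2: ends 11:10am at or before R9 starts 12pm → clear.
R1: ends 10:20am at or before R9 starts 12pm → clear.
R3: ends 11:40am at or before R9 starts 12pm → clear.
R4: starts 11am before R9 ends 1:30pm, and ends 2pm after R9 starts 12pm → overlap.
R5: starts 5:10pm at or after R9 ends 1:30pm → clear.
R6: starts 5:20pm at or after R9 ends 1:30pm → clear.
R7: starts 5:20pm at or after R9 ends 1:30pm → clear.
R8: starts 5:50pm at or after R9 ends 1:30pm → clear.
R9 overlaps R4.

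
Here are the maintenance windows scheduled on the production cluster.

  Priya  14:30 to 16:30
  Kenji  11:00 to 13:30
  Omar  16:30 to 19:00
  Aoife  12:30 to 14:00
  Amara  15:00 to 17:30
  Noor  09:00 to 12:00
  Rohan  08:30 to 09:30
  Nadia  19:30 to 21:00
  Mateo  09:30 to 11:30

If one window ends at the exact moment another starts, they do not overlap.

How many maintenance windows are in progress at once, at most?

3

Sweep the timeline, counting +1 at each start and −1 at each end (ends before starts at a tie):
08:30 start Rohan → 1
09:00 start Noor → 2
09:30 end Rohan → 1
09:30 start Mateo → 2
11:00 start Kenji → 3
11:30 end Mateo → 2
12:00 end Noor → 1
12:30 start Aoife → 2
13:30 end Kenji → 1
14:00 end Aoife → 0
14:30 start Priya → 1
15:00 start Amara → 2
16:30 end Priya → 1
16:30 start Omar → 2
17:30 end Amara → 1
19:00 end Omar → 0
19:30 start Nadia → 1
21:00 end Nadia → 0
Peak is 3, at 11:00 (Kenji, Mateo, Noor).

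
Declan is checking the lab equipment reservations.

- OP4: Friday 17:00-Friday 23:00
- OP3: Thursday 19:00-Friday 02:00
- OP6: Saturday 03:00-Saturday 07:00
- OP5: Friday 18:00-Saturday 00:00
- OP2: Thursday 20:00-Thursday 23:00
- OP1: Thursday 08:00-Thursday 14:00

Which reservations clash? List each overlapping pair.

Two intervals overlap when each starts before the other ends.
Sorted by start: OP1, OP3, OP2, OP4, OP5, OP6.
OP3 starts after OP1 ends — done with OP1.
OP2 starts before OP3 ends → OP3 and OP2 overlap.
OP4 starts after OP3 ends — done with OP3.
OP4 starts after OP2 ends — done with OP2.
OP5 starts before OP4 ends → OP4 and OP5 overlap.
OP6 starts after OP4 ends.
OP6 starts after OP5 ends.

OP2 & OP3, OP4 & OP5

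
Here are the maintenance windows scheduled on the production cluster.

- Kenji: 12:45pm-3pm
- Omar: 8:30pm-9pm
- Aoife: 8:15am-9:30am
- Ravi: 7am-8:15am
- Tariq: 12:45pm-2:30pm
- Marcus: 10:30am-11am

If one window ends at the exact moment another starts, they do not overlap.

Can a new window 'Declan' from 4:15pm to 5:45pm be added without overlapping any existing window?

Ravi: ends 8:15am at or before Declan starts 4:15pm → clear.
Aoife: ends 9:30am at or before Declan starts 4:15pm → clear.
Marcus: ends 11am at or before Declan starts 4:15pm → clear.
Kenji: ends 3pm at or before Declan starts 4:15pm → clear.
Tariq: ends 2:30pm at or before Declan starts 4:15pm → clear.
Omar: starts 8:30pm at or after Declan ends 5:45pm → clear.

Yes — the slot is free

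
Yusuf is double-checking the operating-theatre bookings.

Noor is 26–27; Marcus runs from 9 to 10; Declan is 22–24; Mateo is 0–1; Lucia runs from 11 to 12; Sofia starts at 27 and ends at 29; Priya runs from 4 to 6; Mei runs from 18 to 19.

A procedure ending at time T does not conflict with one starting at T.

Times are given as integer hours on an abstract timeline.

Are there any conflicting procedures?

Sorted by start: Mateo, Priya, Marcus, Lucia, Mei, Declan, Noor, Sofia.
Priya starts after Mateo ends, so Mateo has no further overlaps.
Marcus starts after Priya ends, so Priya has no further overlaps.
Lucia starts after Marcus ends, so Marcus has no further overlaps.
Mei starts after Lucia ends, so Lucia has no further overlaps.
Declan starts after Mei ends, so Mei has no further overlaps.
Noor starts after Declan ends, so Declan has no further overlaps.
Sofia starts exactly when Noor ends (back-to-back, no overlap).
Every pair is clear; the schedule has no overlaps.

No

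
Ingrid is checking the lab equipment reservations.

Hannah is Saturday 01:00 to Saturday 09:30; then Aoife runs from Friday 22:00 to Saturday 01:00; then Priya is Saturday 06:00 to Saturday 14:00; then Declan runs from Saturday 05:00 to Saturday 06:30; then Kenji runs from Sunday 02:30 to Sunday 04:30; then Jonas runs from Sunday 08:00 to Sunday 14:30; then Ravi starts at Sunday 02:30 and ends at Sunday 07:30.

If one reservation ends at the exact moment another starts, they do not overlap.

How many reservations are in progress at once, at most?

3

Walk through starts and ends in time order (an end at T is processed before a start at T):
Friday 22:00 start Aoife → 1
Saturday 01:00 end Aoife → 0
Saturday 01:00 start Hannah → 1
Saturday 05:00 start Declan → 2
Saturday 06:00 start Priya → 3
Saturday 06:30 end Declan → 2
Saturday 09:30 end Hannah → 1
Saturday 14:00 end Priya → 0
Sunday 02:30 start Kenji → 1
Sunday 02:30 start Ravi → 2
Sunday 04:30 end Kenji → 1
Sunday 07:30 end Ravi → 0
Sunday 08:00 start Jonas → 1
Sunday 14:30 end Jonas → 0
Peak is 3, at Saturday 06:00 (Declan, Hannah, Priya).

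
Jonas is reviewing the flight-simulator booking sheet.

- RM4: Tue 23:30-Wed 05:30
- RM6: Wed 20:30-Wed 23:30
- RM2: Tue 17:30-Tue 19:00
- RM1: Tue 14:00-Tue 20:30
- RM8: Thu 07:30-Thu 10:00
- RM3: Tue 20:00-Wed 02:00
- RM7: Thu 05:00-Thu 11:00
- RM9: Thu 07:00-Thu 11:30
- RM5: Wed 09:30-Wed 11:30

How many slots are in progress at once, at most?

Walk through starts and ends in time order (an end at T is processed before a start at T):
Tue 14:00 start RM1 → 1
Tue 17:30 start RM2 → 2
Tue 19:00 end RM2 → 1
Tue 20:00 start RM3 → 2
Tue 20:30 end RM1 → 1
Tue 23:30 start RM4 → 2
Wed 02:00 end RM3 → 1
Wed 05:30 end RM4 → 0
Wed 09:30 start RM5 → 1
Wed 11:30 end RM5 → 0
Wed 20:30 start RM6 → 1
Wed 23:30 end RM6 → 0
Thu 05:00 start RM7 → 1
Thu 07:00 start RM9 → 2
Thu 07:30 start RM8 → 3
Thu 10:00 end RM8 → 2
Thu 11:00 end RM7 → 1
Thu 11:30 end RM9 → 0
Peak is 3, at Thu 07:30 (RM7, RM8, RM9).

3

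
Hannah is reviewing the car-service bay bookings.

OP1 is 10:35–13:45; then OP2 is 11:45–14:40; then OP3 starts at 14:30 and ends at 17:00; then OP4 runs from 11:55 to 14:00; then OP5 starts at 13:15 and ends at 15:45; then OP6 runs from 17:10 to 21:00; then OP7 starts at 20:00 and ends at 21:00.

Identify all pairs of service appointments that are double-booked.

Sorted by start: OP1, OP2, OP4, OP5, OP3, OP6, OP7.
OP2 starts before OP1 ends → OP1 and OP2 overlap.
OP4 starts before OP1 ends → OP1 and OP4 overlap.
OP5 starts before OP1 ends → OP1 and OP5 overlap.
OP3 starts after OP1 ends, so nothing later overlaps OP1 either.
OP4 starts before OP2 ends → OP2 and OP4 overlap.
OP5 starts before OP2 ends → OP2 and OP5 overlap.
OP3 starts before OP2 ends → OP2 and OP3 overlap.
OP6 starts after OP2 ends, so nothing later overlaps OP2 either.
OP5 starts before OP4 ends → OP4 and OP5 overlap.
OP3 starts after OP4 ends, so nothing later overlaps OP4 either.
OP3 starts before OP5 ends → OP5 and OP3 overlap.
OP6 starts after OP5 ends, so nothing later overlaps OP5 either.
OP6 starts after OP3 ends, so nothing later overlaps OP3 either.
OP7 starts before OP6 ends → OP6 and OP7 overlap.

OP1 & OP2, OP1 & OP4, OP1 & OP5, OP2 & OP3, OP2 & OP4, OP2 & OP5, OP3 & OP5, OP4 & OP5, OP6 & OP7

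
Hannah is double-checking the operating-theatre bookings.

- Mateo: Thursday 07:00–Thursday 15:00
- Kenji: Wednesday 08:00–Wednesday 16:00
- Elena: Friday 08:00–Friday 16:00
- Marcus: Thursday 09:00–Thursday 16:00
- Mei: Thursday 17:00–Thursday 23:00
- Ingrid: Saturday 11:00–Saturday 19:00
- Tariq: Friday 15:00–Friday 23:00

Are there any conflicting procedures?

Yes

Sorted by start: Kenji, Mateo, Marcus, Mei, Elena, Tariq, Ingrid.
Mateo starts after Kenji ends, so Kenji has no further overlaps.
Marcus starts before Mateo ends → Mateo and Marcus overlap.
That's a conflict, so the schedule is not conflict-free.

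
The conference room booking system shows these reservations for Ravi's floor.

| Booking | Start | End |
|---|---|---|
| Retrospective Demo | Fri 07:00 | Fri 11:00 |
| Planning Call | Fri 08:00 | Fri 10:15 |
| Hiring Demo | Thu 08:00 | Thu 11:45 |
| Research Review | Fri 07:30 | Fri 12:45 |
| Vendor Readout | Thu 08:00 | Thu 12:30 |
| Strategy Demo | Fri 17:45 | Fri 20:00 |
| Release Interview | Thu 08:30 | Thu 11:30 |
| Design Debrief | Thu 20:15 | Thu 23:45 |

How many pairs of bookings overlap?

6

Two intervals overlap when each starts before the other ends.
Sorted by start: Hiring Demo, Vendor Readout, Release Interview, Design Debrief, Retrospective Demo, Research Review, Planning Call, Strategy Demo.
Vendor Readout starts before Hiring Demo ends → Hiring Demo and Vendor Readout overlap.
Release Interview starts before Hiring Demo ends → Hiring Demo and Release Interview overlap.
Design Debrief starts after Hiring Demo ends; Hiring Demo is clear from here.
Release Interview starts before Vendor Readout ends → Vendor Readout and Release Interview overlap.
Design Debrief starts after Vendor Readout ends; Vendor Readout is clear from here.
Design Debrief starts after Release Interview ends; Release Interview is clear from here.
Retrospective Demo starts after Design Debrief ends; Design Debrief is clear from here.
Research Review starts before Retrospective Demo ends → Retrospective Demo and Research Review overlap.
Planning Call starts before Retrospective Demo ends → Retrospective Demo and Planning Call overlap.
Strategy Demo starts after Retrospective Demo ends.
Planning Call starts before Research Review ends → Research Review and Planning Call overlap.
Strategy Demo starts after Research Review ends.
Strategy Demo starts after Planning Call ends.
Overlapping pairs: Hiring Demo & Release Interview, Hiring Demo & Vendor Readout, Planning Call & Research Review, Planning Call & Retrospective Demo, Release Interview & Vendor Readout, Research Review & Retrospective Demo — 6 in total.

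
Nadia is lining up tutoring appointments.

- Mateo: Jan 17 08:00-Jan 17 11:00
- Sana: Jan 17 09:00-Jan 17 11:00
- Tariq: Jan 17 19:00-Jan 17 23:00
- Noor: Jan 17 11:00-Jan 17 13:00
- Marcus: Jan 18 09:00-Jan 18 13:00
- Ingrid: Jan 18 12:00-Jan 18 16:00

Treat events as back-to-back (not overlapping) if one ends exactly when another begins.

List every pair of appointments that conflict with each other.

Sorted by start: Mateo, Sana, Noor, Tariq, Marcus, Ingrid.
Sana starts before Mateo ends → Mateo and Sana overlap.
Noor starts exactly when Mateo ends (back-to-back, no overlap); Mateo is clear from here.
Noor starts exactly when Sana ends (back-to-back, no overlap); Sana is clear from here.
Tariq starts after Noor ends; Noor is clear from here.
Marcus starts after Tariq ends; Tariq is clear from here.
Ingrid starts before Marcus ends → Marcus and Ingrid overlap.

Ingrid & Marcus, Mateo & Sana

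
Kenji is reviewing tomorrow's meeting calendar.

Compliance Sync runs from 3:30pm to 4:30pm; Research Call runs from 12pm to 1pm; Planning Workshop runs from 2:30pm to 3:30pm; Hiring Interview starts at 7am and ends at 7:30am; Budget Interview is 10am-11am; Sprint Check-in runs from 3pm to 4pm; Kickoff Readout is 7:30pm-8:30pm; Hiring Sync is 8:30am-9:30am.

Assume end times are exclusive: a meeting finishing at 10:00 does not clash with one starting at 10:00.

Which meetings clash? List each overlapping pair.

Compliance Sync & Sprint Check-in, Planning Workshop & Sprint Check-in

Sorted by start: Hiring Interview, Hiring Sync, Budget Interview, Research Call, Planning Workshop, Sprint Check-in, Compliance Sync, Kickoff Readout.
Hiring Sync starts after Hiring Interview ends; Hiring Interview is clear from here.
Budget Interview starts after Hiring Sync ends; Hiring Sync is clear from here.
Research Call starts after Budget Interview ends; Budget Interview is clear from here.
Planning Workshop starts after Research Call ends; Research Call is clear from here.
Sprint Check-in starts before Planning Workshop ends → Planning Workshop and Sprint Check-in overlap.
Compliance Sync starts exactly when Planning Workshop ends (back-to-back, no overlap); Planning Workshop is clear from here.
Compliance Sync starts before Sprint Check-in ends → Sprint Check-in and Compliance Sync overlap.
Kickoff Readout starts after Sprint Check-in ends.
Kickoff Readout starts after Compliance Sync ends.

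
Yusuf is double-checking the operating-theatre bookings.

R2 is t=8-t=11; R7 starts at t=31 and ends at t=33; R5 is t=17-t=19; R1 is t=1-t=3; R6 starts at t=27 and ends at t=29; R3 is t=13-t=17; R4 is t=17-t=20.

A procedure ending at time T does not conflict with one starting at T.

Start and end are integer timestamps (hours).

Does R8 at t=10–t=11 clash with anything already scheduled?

R1: ends t=3 at or before R8 starts t=10 → clear.
R2: starts t=8 before R8 ends t=11, and ends t=11 after R8 starts t=10 → overlap.
R3: starts t=13 at or after R8 ends t=11 → clear.
R4: starts t=17 at or after R8 ends t=11 → clear.
R5: starts t=17 at or after R8 ends t=11 → clear.
R6: starts t=27 at or after R8 ends t=11 → clear.
R7: starts t=31 at or after R8 ends t=11 → clear.
R8 overlaps R2.

Yes — it overlaps R2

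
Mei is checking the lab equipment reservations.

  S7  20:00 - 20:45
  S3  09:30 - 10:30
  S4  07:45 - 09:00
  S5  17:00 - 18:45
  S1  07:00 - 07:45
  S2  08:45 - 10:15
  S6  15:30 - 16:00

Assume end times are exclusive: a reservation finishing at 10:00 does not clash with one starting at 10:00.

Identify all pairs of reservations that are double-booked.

S2 & S3, S2 & S4

Two intervals overlap when each starts before the other ends.
Sorted by start: S1, S4, S2, S3, S6, S5, S7.
S4 starts exactly when S1 ends (back-to-back, no overlap), so nothing later overlaps S1 either.
S2 starts before S4 ends → S4 and S2 overlap.
S3 starts after S4 ends, so nothing later overlaps S4 either.
S3 starts before S2 ends → S2 and S3 overlap.
S6 starts after S2 ends, so nothing later overlaps S2 either.
S6 starts after S3 ends, so nothing later overlaps S3 either.
S5 starts after S6 ends, so nothing later overlaps S6 either.
S7 starts after S5 ends.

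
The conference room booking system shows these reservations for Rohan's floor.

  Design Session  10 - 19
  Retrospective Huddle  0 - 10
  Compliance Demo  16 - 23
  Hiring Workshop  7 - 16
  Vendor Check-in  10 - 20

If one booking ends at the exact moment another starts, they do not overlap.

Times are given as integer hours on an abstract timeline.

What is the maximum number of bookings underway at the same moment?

3

Sort all start/end points and keep a running count:
0 start Retrospective Huddle → 1
7 start Hiring Workshop → 2
10 end Retrospective Huddle → 1
10 start Design Session → 2
10 start Vendor Check-in → 3
16 end Hiring Workshop → 2
16 start Compliance Demo → 3
19 end Design Session → 2
20 end Vendor Check-in → 1
23 end Compliance Demo → 0
Peak is 3, at 10 (Design Session, Hiring Workshop, Vendor Check-in).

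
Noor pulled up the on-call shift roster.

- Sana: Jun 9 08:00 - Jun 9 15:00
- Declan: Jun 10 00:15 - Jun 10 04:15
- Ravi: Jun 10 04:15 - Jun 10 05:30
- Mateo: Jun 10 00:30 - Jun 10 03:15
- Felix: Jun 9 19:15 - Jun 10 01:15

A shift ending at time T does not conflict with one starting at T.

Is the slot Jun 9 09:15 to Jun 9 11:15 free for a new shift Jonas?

No — it overlaps Sana

Sana: starts Jun 9 08:00 before Jonas ends Jun 9 11:15, and ends Jun 9 15:00 after Jonas starts Jun 9 09:15 → overlap.
Felix: starts Jun 9 19:15 at or after Jonas ends Jun 9 11:15 → clear.
Declan: starts Jun 10 00:15 at or after Jonas ends Jun 9 11:15 → clear.
Mateo: starts Jun 10 00:30 at or after Jonas ends Jun 9 11:15 → clear.
Ravi: starts Jun 10 04:15 at or after Jonas ends Jun 9 11:15 → clear.
Jonas overlaps Sana.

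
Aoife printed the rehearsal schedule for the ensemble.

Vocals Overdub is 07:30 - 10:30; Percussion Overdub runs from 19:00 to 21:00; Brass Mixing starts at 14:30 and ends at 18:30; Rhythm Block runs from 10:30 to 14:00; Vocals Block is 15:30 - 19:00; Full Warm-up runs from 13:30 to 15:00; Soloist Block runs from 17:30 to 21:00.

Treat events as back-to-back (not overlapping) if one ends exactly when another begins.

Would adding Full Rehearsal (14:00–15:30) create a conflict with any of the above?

Yes — it overlaps Brass Mixing, Full Warm-up

Vocals Overdub: ends 10:30 at or before Full Rehearsal starts 14:00 → clear.
Rhythm Block: ends 14:00 at or before Full Rehearsal starts 14:00 → clear.
Full Warm-up: starts 13:30 before Full Rehearsal ends 15:30, and ends 15:00 after Full Rehearsal starts 14:00 → overlap.
Brass Mixing: starts 14:30 before Full Rehearsal ends 15:30, and ends 18:30 after Full Rehearsal starts 14:00 → overlap.
Vocals Block: starts 15:30 at or after Full Rehearsal ends 15:30 → clear.
Soloist Block: starts 17:30 at or after Full Rehearsal ends 15:30 → clear.
Percussion Overdub: starts 19:00 at or after Full Rehearsal ends 15:30 → clear.
Full Rehearsal overlaps Full Warm-up, Brass Mixing.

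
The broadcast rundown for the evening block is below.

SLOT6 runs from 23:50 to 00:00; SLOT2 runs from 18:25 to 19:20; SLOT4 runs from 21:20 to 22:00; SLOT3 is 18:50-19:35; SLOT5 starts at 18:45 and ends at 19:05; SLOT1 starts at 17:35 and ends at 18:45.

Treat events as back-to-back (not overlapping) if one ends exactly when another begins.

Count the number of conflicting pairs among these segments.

4

Sorted by start: SLOT1, SLOT2, SLOT5, SLOT3, SLOT4, SLOT6.
SLOT2 starts before SLOT1 ends → SLOT1 and SLOT2 overlap.
SLOT5 starts exactly when SLOT1 ends (back-to-back, no overlap) — done with SLOT1.
SLOT5 starts before SLOT2 ends → SLOT2 and SLOT5 overlap.
SLOT3 starts before SLOT2 ends → SLOT2 and SLOT3 overlap.
SLOT4 starts after SLOT2 ends — done with SLOT2.
SLOT3 starts before SLOT5 ends → SLOT5 and SLOT3 overlap.
SLOT4 starts after SLOT5 ends — done with SLOT5.
SLOT4 starts after SLOT3 ends — done with SLOT3.
SLOT6 starts after SLOT4 ends.
Overlapping pairs: SLOT1 & SLOT2, SLOT2 & SLOT3, SLOT2 & SLOT5, SLOT3 & SLOT5 — 4 in total.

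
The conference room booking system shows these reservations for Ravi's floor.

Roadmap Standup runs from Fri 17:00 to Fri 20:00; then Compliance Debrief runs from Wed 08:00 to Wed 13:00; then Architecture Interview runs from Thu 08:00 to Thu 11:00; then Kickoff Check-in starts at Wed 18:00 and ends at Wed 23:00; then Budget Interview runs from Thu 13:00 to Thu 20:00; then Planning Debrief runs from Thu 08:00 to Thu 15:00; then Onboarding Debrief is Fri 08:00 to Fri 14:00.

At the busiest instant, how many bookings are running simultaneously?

2

Sort all start/end points and keep a running count:
Wed 08:00 start Compliance Debrief → 1
Wed 13:00 end Compliance Debrief → 0
Wed 18:00 start Kickoff Check-in → 1
Wed 23:00 end Kickoff Check-in → 0
Thu 08:00 start Architecture Interview → 1
Thu 08:00 start Planning Debrief → 2
Thu 11:00 end Architecture Interview → 1
Thu 13:00 start Budget Interview → 2
Thu 15:00 end Planning Debrief → 1
Thu 20:00 end Budget Interview → 0
Fri 08:00 start Onboarding Debrief → 1
Fri 14:00 end Onboarding Debrief → 0
Fri 17:00 start Roadmap Standup → 1
Fri 20:00 end Roadmap Standup → 0
Peak is 2, at Thu 08:00 (Architecture Interview, Planning Debrief).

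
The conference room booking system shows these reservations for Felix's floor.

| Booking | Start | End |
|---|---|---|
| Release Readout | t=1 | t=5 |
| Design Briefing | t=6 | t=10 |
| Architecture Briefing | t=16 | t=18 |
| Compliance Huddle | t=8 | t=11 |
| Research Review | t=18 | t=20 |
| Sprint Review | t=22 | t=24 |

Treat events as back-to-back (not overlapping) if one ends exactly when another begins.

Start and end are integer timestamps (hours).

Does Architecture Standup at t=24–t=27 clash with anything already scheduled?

Release Readout: ends t=5 at or before Architecture Standup starts t=24 → clear.
Design Briefing: ends t=10 at or before Architecture Standup starts t=24 → clear.
Compliance Huddle: ends t=11 at or before Architecture Standup starts t=24 → clear.
Architecture Briefing: ends t=18 at or before Architecture Standup starts t=24 → clear.
Research Review: ends t=20 at or before Architecture Standup starts t=24 → clear.
Sprint Review: ends t=24 at or before Architecture Standup starts t=24 → clear.

No — it doesn't clash with anything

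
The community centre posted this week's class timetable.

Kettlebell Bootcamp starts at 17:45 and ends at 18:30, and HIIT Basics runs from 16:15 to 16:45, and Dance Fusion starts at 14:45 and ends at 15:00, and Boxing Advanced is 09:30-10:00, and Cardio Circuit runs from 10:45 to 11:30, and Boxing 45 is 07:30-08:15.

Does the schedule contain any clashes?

Sorted by start: Boxing 45, Boxing Advanced, Cardio Circuit, Dance Fusion, HIIT Basics, Kettlebell Bootcamp.
Boxing Advanced starts after Boxing 45 ends — done with Boxing 45.
Cardio Circuit starts after Boxing Advanced ends — done with Boxing Advanced.
Dance Fusion starts after Cardio Circuit ends — done with Cardio Circuit.
HIIT Basics starts after Dance Fusion ends — done with Dance Fusion.
Kettlebell Bootcamp starts after HIIT Basics ends.
Every pair is clear; the schedule has no overlaps.

No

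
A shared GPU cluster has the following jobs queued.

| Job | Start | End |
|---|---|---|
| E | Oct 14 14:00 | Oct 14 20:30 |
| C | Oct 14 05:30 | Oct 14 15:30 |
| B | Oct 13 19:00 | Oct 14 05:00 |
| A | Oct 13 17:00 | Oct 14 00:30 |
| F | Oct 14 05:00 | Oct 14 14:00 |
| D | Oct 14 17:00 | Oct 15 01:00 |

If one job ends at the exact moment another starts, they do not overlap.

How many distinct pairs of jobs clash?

Sorted by start: A, B, F, C, E, D.
B starts before A ends → A and B overlap.
F starts after A ends, so nothing later overlaps A either.
F starts exactly when B ends (back-to-back, no overlap), so nothing later overlaps B either.
C starts before F ends → F and C overlap.
E starts exactly when F ends (back-to-back, no overlap), so nothing later overlaps F either.
E starts before C ends → C and E overlap.
D starts after C ends.
D starts before E ends → E and D overlap.
Overlapping pairs: A & B, C & E, C & F, D & E — 4 in total.

4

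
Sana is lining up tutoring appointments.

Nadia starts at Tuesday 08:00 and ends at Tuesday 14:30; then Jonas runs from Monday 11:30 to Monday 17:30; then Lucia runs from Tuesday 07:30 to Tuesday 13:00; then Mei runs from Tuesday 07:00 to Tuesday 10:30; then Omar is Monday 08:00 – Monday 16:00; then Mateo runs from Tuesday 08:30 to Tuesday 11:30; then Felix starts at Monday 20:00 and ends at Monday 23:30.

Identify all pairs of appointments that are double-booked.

Sorted by start: Omar, Jonas, Felix, Mei, Lucia, Nadia, Mateo.
Jonas starts before Omar ends → Omar and Jonas overlap.
Felix starts after Omar ends — done with Omar.
Felix starts after Jonas ends — done with Jonas.
Mei starts after Felix ends — done with Felix.
Lucia starts before Mei ends → Mei and Lucia overlap.
Nadia starts before Mei ends → Mei and Nadia overlap.
Mateo starts before Mei ends → Mei and Mateo overlap.
Nadia starts before Lucia ends → Lucia and Nadia overlap.
Mateo starts before Lucia ends → Lucia and Mateo overlap.
Mateo starts before Nadia ends → Nadia and Mateo overlap.

Jonas & Omar, Lucia & Mateo, Lucia & Mei, Lucia & Nadia, Mateo & Mei, Mateo & Nadia, Mei & Nadia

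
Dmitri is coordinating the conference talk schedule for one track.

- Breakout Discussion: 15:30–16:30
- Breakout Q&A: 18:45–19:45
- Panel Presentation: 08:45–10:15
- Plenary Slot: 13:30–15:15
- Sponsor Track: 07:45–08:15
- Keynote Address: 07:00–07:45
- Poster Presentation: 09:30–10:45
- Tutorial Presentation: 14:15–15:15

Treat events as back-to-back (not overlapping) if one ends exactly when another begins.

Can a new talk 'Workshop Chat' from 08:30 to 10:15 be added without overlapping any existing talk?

Keynote Address: ends 07:45 at or before Workshop Chat starts 08:30 → clear.
Sponsor Track: ends 08:15 at or before Workshop Chat starts 08:30 → clear.
Panel Presentation: starts 08:45 before Workshop Chat ends 10:15, and ends 10:15 after Workshop Chat starts 08:30 → overlap.
Poster Presentation: starts 09:30 before Workshop Chat ends 10:15, and ends 10:45 after Workshop Chat starts 08:30 → overlap.
Plenary Slot: starts 13:30 at or after Workshop Chat ends 10:15 → clear.
Tutorial Presentation: starts 14:15 at or after Workshop Chat ends 10:15 → clear.
Breakout Discussion: starts 15:30 at or after Workshop Chat ends 10:15 → clear.
Breakout Q&A: starts 18:45 at or after Workshop Chat ends 10:15 → clear.
Workshop Chat overlaps Poster Presentation, Panel Presentation.

No — it overlaps Panel Presentation, Poster Presentation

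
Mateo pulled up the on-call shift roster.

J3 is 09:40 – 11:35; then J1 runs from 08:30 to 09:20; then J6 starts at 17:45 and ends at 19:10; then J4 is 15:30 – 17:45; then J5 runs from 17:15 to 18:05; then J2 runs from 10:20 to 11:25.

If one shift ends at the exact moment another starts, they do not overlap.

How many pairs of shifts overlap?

Check each pair: they overlap iff neither finishes before the other starts.
Sorted by start: J1, J3, J2, J4, J5, J6.
J3 starts after J1 ends, so nothing later overlaps J1 either.
J2 starts before J3 ends → J3 and J2 overlap.
J4 starts after J3 ends, so nothing later overlaps J3 either.
J4 starts after J2 ends, so nothing later overlaps J2 either.
J5 starts before J4 ends → J4 and J5 overlap.
J6 starts exactly when J4 ends (back-to-back, no overlap).
J6 starts before J5 ends → J5 and J6 overlap.
Overlapping pairs: J2 & J3, J4 & J5, J5 & J6 — 3 in total.

3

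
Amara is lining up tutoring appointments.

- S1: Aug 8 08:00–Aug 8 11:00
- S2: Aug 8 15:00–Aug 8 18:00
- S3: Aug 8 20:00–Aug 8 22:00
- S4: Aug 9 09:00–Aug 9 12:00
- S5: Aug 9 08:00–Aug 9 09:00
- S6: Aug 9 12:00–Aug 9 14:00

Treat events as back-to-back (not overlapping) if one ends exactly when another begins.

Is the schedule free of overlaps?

Check each pair: they overlap iff neither finishes before the other starts.
Sorted by start: S1, S2, S3, S5, S4, S6.
S2 starts after S1 ends, so nothing later overlaps S1 either.
S3 starts after S2 ends, so nothing later overlaps S2 either.
S5 starts after S3 ends, so nothing later overlaps S3 either.
S4 starts exactly when S5 ends (back-to-back, no overlap), so nothing later overlaps S5 either.
S6 starts exactly when S4 ends (back-to-back, no overlap).
Every pair is clear; the schedule has no overlaps.

Yes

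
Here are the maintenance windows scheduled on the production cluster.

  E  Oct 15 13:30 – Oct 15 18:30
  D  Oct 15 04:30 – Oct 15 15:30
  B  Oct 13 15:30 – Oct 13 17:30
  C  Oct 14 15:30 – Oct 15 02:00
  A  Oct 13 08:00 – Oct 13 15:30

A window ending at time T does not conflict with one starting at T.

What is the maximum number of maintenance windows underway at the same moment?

2

Walk through starts and ends in time order (an end at T is processed before a start at T):
Oct 13 08:00 start A → 1
Oct 13 15:30 end A → 0
Oct 13 15:30 start B → 1
Oct 13 17:30 end B → 0
Oct 14 15:30 start C → 1
Oct 15 02:00 end C → 0
Oct 15 04:30 start D → 1
Oct 15 13:30 start E → 2
Oct 15 15:30 end D → 1
Oct 15 18:30 end E → 0
Peak is 2, at Oct 15 13:30 (D, E).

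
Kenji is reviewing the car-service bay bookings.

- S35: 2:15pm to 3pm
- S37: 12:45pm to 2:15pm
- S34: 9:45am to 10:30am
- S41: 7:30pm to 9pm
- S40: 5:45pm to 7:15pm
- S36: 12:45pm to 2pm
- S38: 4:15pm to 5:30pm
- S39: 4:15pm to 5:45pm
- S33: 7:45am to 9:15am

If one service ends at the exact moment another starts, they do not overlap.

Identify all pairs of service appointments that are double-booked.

Sorted by start: S33, S34, S36, S37, S35, S38, S39, S40, S41.
S34 starts after S33 ends, so S33 has no further overlaps.
S36 starts after S34 ends, so S34 has no further overlaps.
S37 starts before S36 ends → S36 and S37 overlap.
S35 starts after S36 ends, so S36 has no further overlaps.
S35 starts exactly when S37 ends (back-to-back, no overlap), so S37 has no further overlaps.
S38 starts after S35 ends, so S35 has no further overlaps.
S39 starts before S38 ends → S38 and S39 overlap.
S40 starts after S38 ends, so S38 has no further overlaps.
S40 starts exactly when S39 ends (back-to-back, no overlap), so S39 has no further overlaps.
S41 starts after S40 ends.

S36 & S37, S38 & S39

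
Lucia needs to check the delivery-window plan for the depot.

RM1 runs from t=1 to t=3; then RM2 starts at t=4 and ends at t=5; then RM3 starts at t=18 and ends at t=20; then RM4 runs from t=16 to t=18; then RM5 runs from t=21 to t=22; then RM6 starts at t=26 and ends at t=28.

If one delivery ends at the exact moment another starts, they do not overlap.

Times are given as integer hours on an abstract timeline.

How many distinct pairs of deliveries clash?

0

Sorted by start: RM1, RM2, RM4, RM3, RM5, RM6.
RM2 starts after RM1 ends, so nothing later overlaps RM1 either.
RM4 starts after RM2 ends, so nothing later overlaps RM2 either.
RM3 starts exactly when RM4 ends (back-to-back, no overlap), so nothing later overlaps RM4 either.
RM5 starts after RM3 ends, so nothing later overlaps RM3 either.
RM6 starts after RM5 ends.
No pair overlaps.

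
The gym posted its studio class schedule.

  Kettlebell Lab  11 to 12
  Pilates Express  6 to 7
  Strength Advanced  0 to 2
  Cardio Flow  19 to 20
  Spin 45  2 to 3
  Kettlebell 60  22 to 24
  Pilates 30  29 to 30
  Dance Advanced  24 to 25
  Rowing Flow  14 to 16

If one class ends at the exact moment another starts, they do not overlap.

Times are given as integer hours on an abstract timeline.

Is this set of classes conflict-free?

Sorted by start: Strength Advanced, Spin 45, Pilates Express, Kettlebell Lab, Rowing Flow, Cardio Flow, Kettlebell 60, Dance Advanced, Pilates 30.
Spin 45 starts exactly when Strength Advanced ends (back-to-back, no overlap), so Strength Advanced has no further overlaps.
Pilates Express starts after Spin 45 ends, so Spin 45 has no further overlaps.
Kettlebell Lab starts after Pilates Express ends, so Pilates Express has no further overlaps.
Rowing Flow starts after Kettlebell Lab ends, so Kettlebell Lab has no further overlaps.
Cardio Flow starts after Rowing Flow ends, so Rowing Flow has no further overlaps.
Kettlebell 60 starts after Cardio Flow ends, so Cardio Flow has no further overlaps.
Dance Advanced starts exactly when Kettlebell 60 ends (back-to-back, no overlap), so Kettlebell 60 has no further overlaps.
Pilates 30 starts after Dance Advanced ends.
Every pair is clear; the schedule has no overlaps.

Yes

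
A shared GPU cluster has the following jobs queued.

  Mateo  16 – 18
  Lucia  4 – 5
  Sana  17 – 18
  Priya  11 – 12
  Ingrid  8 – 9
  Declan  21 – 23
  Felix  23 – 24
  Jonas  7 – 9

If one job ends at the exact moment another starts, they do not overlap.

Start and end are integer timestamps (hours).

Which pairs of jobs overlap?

Ingrid & Jonas, Mateo & Sana

Sorted by start: Lucia, Jonas, Ingrid, Priya, Mateo, Sana, Declan, Felix.
Jonas starts after Lucia ends, so nothing later overlaps Lucia either.
Ingrid starts before Jonas ends → Jonas and Ingrid overlap.
Priya starts after Jonas ends, so nothing later overlaps Jonas either.
Priya starts after Ingrid ends, so nothing later overlaps Ingrid either.
Mateo starts after Priya ends, so nothing later overlaps Priya either.
Sana starts before Mateo ends → Mateo and Sana overlap.
Declan starts after Mateo ends, so nothing later overlaps Mateo either.
Declan starts after Sana ends, so nothing later overlaps Sana either.
Felix starts exactly when Declan ends (back-to-back, no overlap).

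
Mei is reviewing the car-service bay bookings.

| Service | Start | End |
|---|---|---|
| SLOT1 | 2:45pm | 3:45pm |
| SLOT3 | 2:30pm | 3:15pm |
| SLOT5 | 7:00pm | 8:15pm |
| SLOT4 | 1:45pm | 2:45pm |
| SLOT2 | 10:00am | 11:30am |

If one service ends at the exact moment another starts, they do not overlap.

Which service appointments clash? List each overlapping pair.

Sorted by start: SLOT2, SLOT4, SLOT3, SLOT1, SLOT5.
SLOT4 starts after SLOT2 ends, so SLOT2 has no further overlaps.
SLOT3 starts before SLOT4 ends → SLOT4 and SLOT3 overlap.
SLOT1 starts exactly when SLOT4 ends (back-to-back, no overlap), so SLOT4 has no further overlaps.
SLOT1 starts before SLOT3 ends → SLOT3 and SLOT1 overlap.
SLOT5 starts after SLOT3 ends.
SLOT5 starts after SLOT1 ends.

SLOT1 & SLOT3, SLOT3 & SLOT4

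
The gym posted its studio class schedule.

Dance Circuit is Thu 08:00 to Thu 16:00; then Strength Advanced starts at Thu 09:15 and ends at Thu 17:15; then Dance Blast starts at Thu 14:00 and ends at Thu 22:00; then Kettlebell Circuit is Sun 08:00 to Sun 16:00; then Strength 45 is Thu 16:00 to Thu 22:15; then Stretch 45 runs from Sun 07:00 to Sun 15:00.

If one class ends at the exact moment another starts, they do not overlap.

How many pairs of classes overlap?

6

Check each pair: they overlap iff neither finishes before the other starts.
Sorted by start: Dance Circuit, Strength Advanced, Dance Blast, Strength 45, Stretch 45, Kettlebell Circuit.
Strength Advanced starts before Dance Circuit ends → Dance Circuit and Strength Advanced overlap.
Dance Blast starts before Dance Circuit ends → Dance Circuit and Dance Blast overlap.
Strength 45 starts exactly when Dance Circuit ends (back-to-back, no overlap) — done with Dance Circuit.
Dance Blast starts before Strength Advanced ends → Strength Advanced and Dance Blast overlap.
Strength 45 starts before Strength Advanced ends → Strength Advanced and Strength 45 overlap.
Stretch 45 starts after Strength Advanced ends — done with Strength Advanced.
Strength 45 starts before Dance Blast ends → Dance Blast and Strength 45 overlap.
Stretch 45 starts after Dance Blast ends — done with Dance Blast.
Stretch 45 starts after Strength 45 ends — done with Strength 45.
Kettlebell Circuit starts before Stretch 45 ends → Stretch 45 and Kettlebell Circuit overlap.
Overlapping pairs: Dance Blast & Dance Circuit, Dance Blast & Strength 45, Dance Blast & Strength Advanced, Dance Circuit & Strength Advanced, Kettlebell Circuit & Stretch 45, Strength 45 & Strength Advanced — 6 in total.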